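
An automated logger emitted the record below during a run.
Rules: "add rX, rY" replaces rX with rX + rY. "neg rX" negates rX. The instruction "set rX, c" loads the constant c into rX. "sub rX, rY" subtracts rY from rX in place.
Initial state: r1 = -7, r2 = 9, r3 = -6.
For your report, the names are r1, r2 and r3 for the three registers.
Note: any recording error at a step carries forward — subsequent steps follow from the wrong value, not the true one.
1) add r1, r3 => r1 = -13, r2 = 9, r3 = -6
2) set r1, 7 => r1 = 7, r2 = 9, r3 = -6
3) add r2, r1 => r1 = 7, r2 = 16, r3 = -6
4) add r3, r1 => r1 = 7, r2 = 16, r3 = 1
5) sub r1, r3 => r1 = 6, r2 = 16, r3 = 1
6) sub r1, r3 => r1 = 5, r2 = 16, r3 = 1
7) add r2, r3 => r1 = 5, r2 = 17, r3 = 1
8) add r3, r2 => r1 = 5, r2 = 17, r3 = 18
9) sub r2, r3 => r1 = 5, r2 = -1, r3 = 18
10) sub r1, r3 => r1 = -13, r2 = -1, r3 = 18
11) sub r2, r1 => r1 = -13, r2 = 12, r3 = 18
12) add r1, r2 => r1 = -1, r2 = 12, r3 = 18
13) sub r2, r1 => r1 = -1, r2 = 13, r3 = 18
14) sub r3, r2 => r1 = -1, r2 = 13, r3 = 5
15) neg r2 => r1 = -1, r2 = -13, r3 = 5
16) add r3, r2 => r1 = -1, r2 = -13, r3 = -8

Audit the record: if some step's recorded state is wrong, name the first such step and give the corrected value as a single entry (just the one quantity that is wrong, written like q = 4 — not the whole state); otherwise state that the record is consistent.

no error

step 1: r1 = -7 + -6 = -13 -> exactly as logged
step 2: r1 = 7 -> verified
step 3: r2 = 9 + 7 = 16 -> agrees with the record
step 4: r3 = -6 + 7 = 1 -> verified
step 5: r1 = 7 - 1 = 6 -> matches
step 6: r1 = 6 - 1 = 5 -> verified
step 7: r2 = 16 + 1 = 17 -> consistent with the record
step 8: r3 = 1 + 17 = 18 -> consistent with the record
step 9: r2 = 17 - 18 = -1 -> verified
step 10: r1 = 5 - 18 = -13 -> in agreement
step 11: r2 = -1 - -13 = 12 -> same as recorded
step 12: r1 = -13 + 12 = -1 -> consistent with the record
step 13: r2 = 12 - -1 = 13 -> in agreement
step 14: r3 = 18 - 13 = 5 -> in agreement
step 15: r2 = -(13) = -13 -> consistent with the record
step 16: r3 = 5 + -13 = -8 -> no discrepancy
All entries verified; no error found.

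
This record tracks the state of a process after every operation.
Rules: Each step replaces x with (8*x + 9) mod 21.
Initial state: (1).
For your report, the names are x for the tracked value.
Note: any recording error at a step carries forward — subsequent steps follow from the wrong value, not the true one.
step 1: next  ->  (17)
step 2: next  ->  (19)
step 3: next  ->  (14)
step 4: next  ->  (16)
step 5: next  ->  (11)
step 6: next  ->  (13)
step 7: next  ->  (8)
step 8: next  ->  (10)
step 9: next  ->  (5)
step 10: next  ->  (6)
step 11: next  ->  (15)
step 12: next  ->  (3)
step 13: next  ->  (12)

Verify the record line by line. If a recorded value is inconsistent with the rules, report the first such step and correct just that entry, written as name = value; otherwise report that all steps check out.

Recomputing the run from the initial state:
step 1: x = 17
step 2: x = 19
step 3: x = 14
step 4: x = 16
step 5: x = 11
step 6: x = 13
step 7: x = 8
step 8: x = 10
step 9: x = 5
step 10: x = 7
step 11: x = 2
step 12: x = 4
step 13: x = 20
The first disagreement with the record is at step 10, where the value should be x = 7.

step 10, x = 7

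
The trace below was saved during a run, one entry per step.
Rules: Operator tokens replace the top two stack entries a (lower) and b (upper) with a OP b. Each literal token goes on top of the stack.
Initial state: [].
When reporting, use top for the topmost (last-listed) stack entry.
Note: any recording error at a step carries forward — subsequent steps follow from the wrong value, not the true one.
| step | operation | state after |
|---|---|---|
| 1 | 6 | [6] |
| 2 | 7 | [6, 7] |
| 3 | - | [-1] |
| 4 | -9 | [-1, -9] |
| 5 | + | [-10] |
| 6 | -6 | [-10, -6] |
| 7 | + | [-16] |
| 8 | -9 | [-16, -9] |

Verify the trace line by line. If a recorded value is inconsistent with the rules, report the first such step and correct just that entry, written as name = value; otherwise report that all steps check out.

Recomputing the run from the initial state:
step 1: [6]
step 2: [6, 7]
step 3: [-1]
step 4: [-1, -9]
step 5: [-10]
step 6: [-10, -6]
step 7: [-16]
step 8: [-16, -9]
This matches the trace at every step.

no error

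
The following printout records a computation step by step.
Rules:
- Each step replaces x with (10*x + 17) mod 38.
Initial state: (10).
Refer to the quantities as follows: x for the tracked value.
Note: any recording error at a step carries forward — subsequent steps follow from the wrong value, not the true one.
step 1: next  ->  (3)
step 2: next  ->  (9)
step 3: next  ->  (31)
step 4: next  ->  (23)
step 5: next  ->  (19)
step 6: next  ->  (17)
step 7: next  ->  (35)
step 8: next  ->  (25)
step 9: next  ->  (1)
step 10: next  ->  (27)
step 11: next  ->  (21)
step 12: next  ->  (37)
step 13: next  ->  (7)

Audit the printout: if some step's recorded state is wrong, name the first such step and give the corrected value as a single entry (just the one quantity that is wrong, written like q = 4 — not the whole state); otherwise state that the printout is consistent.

no error

step 1: x = (10*10 + 17) mod 38 = 3 -> verified
step 2: x = (10*3 + 17) mod 38 = 9 -> no discrepancy
step 3: x = (10*9 + 17) mod 38 = 31 -> consistent with the printout
step 4: x = (10*31 + 17) mod 38 = 23 -> checks out
step 5: x = (10*23 + 17) mod 38 = 19 -> checks out
step 6: x = (10*19 + 17) mod 38 = 17 -> confirmed correct
step 7: x = (10*17 + 17) mod 38 = 35 -> matches
step 8: x = (10*35 + 17) mod 38 = 25 -> in agreement
step 9: x = (10*25 + 17) mod 38 = 1 -> in agreement
step 10: x = (10*1 + 17) mod 38 = 27 -> checks out
step 11: x = (10*27 + 17) mod 38 = 21 -> confirmed correct
step 12: x = (10*21 + 17) mod 38 = 37 -> same as recorded
step 13: x = (10*37 + 17) mod 38 = 7 -> exactly as logged
No step deviates from the rules.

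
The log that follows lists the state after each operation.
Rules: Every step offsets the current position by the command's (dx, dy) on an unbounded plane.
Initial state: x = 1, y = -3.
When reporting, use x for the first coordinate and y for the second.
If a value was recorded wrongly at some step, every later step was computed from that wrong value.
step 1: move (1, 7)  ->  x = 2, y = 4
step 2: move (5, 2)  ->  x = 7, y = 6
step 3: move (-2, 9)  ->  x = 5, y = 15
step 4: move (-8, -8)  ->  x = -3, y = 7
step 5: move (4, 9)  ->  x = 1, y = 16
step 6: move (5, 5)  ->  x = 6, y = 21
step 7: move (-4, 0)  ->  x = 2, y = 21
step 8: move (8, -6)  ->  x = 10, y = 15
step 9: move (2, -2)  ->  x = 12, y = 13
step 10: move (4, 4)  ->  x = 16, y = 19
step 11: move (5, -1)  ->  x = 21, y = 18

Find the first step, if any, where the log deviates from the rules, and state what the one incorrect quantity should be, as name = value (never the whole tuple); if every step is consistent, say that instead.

Recomputing the run from the initial state:
step 1: x = 2, y = 4
step 2: x = 7, y = 6
step 3: x = 5, y = 15
step 4: x = -3, y = 7
step 5: x = 1, y = 16
step 6: x = 6, y = 21
step 7: x = 2, y = 21
step 8: x = 10, y = 15
step 9: x = 12, y = 13
step 10: x = 16, y = 17
step 11: x = 21, y = 16
The first disagreement with the log is at step 10, where the value should be y = 17.

step 10, y = 17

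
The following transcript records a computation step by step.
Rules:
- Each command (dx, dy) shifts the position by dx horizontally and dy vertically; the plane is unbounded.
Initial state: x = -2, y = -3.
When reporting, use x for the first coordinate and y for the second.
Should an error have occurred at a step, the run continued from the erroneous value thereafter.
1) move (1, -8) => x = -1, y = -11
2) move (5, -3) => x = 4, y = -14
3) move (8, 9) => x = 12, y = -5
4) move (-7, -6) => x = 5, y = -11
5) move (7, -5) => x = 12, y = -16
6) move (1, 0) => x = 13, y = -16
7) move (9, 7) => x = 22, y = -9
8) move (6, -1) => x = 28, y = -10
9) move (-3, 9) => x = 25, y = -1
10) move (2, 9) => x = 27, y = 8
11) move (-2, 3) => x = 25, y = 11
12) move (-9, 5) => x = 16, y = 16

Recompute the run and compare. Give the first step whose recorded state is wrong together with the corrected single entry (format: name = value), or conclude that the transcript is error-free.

Recomputing the run from the initial state:
step 1: x = -1, y = -11
step 2: x = 4, y = -14
step 3: x = 12, y = -5
step 4: x = 5, y = -11
step 5: x = 12, y = -16
step 6: x = 13, y = -16
step 7: x = 22, y = -9
step 8: x = 28, y = -10
step 9: x = 25, y = -1
step 10: x = 27, y = 8
step 11: x = 25, y = 11
step 12: x = 16, y = 16
This matches the transcript at every step.

no error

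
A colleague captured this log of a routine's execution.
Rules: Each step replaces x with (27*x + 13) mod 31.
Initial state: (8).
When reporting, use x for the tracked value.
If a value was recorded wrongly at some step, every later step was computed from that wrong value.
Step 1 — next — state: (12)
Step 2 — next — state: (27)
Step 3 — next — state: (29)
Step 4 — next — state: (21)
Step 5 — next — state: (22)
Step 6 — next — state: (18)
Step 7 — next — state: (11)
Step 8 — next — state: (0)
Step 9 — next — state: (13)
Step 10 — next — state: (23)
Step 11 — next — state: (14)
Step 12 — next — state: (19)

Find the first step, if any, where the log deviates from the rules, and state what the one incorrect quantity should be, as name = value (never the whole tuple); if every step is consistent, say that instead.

step 7, x = 3

Step 1: x = (27*8 + 13) mod 31 = 12 — verified.
Step 2: x = (27*12 + 13) mod 31 = 27 — confirmed correct.
Step 3: x = (27*27 + 13) mod 31 = 29 — checks out.
Step 4: x = (27*29 + 13) mod 31 = 21 — consistent with the log.
Step 5: x = (27*21 + 13) mod 31 = 22 — verified.
Step 6: x = (27*22 + 13) mod 31 = 18 — in agreement.
Step 7: x = (27*18 + 13) mod 31 = 3 — the log disagrees here.
First incorrect step: 7; the correct value is x = 3.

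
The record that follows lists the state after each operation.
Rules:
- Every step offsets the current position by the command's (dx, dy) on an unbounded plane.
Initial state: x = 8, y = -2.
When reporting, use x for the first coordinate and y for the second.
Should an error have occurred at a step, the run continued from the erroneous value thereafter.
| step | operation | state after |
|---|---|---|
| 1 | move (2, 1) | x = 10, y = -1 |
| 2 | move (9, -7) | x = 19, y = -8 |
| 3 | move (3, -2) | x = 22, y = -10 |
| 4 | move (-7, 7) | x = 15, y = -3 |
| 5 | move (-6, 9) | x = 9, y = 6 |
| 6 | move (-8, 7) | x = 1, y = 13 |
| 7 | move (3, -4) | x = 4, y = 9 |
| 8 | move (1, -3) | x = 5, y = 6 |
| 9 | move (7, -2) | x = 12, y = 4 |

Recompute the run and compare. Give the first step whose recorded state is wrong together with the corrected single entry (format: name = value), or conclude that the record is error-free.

Recomputing the run from the initial state:
step 1: x = 10, y = -1
step 2: x = 19, y = -8
step 3: x = 22, y = -10
step 4: x = 15, y = -3
step 5: x = 9, y = 6
step 6: x = 1, y = 13
step 7: x = 4, y = 9
step 8: x = 5, y = 6
step 9: x = 12, y = 4
This matches the record at every step.

no error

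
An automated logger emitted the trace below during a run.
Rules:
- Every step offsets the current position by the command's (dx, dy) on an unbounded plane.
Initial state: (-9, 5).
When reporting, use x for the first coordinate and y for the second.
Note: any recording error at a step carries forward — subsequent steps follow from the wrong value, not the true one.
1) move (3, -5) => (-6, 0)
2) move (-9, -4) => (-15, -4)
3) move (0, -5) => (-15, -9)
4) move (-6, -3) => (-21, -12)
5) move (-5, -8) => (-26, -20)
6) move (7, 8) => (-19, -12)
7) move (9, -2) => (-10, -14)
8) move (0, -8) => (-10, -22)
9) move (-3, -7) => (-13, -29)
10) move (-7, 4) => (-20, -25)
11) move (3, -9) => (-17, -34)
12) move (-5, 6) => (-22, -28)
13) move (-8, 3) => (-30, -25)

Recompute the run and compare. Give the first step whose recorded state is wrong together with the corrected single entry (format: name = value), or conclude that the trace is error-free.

Step 1: x = -9 + (3) = -6, y = 5 + (-5) = 0 — consistent with the trace.
Step 2: x = -6 + (-9) = -15, y = 0 + (-4) = -4 — in agreement.
Step 3: x = -15 + (0) = -15, y = -4 + (-5) = -9 — consistent with the trace.
Step 4: x = -15 + (-6) = -21, y = -9 + (-3) = -12 — verified.
Step 5: x = -21 + (-5) = -26, y = -12 + (-8) = -20 — confirmed correct.
Step 6: x = -26 + (7) = -19, y = -20 + (8) = -12 — agrees with the trace.
Step 7: x = -19 + (9) = -10, y = -12 + (-2) = -14 — confirmed correct.
Step 8: x = -10 + (0) = -10, y = -14 + (-8) = -22 — exactly as logged.
Step 9: x = -10 + (-3) = -13, y = -22 + (-7) = -29 — matches.
Step 10: x = -13 + (-7) = -20, y = -29 + (4) = -25 — agrees with the trace.
Step 11: x = -20 + (3) = -17, y = -25 + (-9) = -34 — consistent with the trace.
Step 12: x = -17 + (-5) = -22, y = -34 + (6) = -28 — consistent with the trace.
Step 13: x = -22 + (-8) = -30, y = -28 + (3) = -25 — consistent with the trace.
All entries verified; no error found.

no error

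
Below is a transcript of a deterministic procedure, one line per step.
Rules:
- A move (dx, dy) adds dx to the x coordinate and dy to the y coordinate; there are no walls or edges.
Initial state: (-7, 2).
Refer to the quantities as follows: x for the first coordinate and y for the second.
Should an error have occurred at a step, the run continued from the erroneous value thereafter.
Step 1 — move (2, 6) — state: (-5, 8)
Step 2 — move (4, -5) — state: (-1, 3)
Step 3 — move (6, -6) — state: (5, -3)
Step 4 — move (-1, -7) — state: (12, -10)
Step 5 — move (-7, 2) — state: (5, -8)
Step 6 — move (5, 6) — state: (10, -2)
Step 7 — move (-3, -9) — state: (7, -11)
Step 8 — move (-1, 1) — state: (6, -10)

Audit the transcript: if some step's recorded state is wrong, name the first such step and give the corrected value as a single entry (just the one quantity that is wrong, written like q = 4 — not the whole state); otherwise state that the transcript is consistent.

step 4, x = 4

Recomputing the run from the initial state:
step 1: x = -5, y = 8
step 2: x = -1, y = 3
step 3: x = 5, y = -3
step 4: x = 4, y = -10
step 5: x = -3, y = -8
step 6: x = 2, y = -2
step 7: x = -1, y = -11
step 8: x = -2, y = -10
The first disagreement with the transcript is at step 4, where the value should be x = 4.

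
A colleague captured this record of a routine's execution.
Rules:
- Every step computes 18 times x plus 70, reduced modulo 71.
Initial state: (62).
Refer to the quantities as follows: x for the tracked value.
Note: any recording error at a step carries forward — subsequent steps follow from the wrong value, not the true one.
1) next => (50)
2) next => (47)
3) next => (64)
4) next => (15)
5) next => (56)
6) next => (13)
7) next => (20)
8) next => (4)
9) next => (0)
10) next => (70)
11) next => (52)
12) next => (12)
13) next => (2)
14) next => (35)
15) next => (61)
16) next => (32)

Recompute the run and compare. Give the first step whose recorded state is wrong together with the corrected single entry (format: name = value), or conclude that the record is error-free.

1. x = (18*62 + 70) mod 71 = 50 (exactly as logged)
2. x = (18*50 + 70) mod 71 = 47 (no discrepancy)
3. x = (18*47 + 70) mod 71 = 64 (confirmed correct)
4. x = (18*64 + 70) mod 71 = 15 (checks out)
5. x = (18*15 + 70) mod 71 = 56 (matches)
6. x = (18*56 + 70) mod 71 = 13 (matches)
7. x = (18*13 + 70) mod 71 = 20 (consistent with the record)
8. x = (18*20 + 70) mod 71 = 4 (in agreement)
9. x = (18*4 + 70) mod 71 = 0 (confirmed correct)
10. x = (18*0 + 70) mod 71 = 70 (consistent with the record)
11. x = (18*70 + 70) mod 71 = 52 (same as recorded)
12. x = (18*52 + 70) mod 71 = 12 (no discrepancy)
13. x = (18*12 + 70) mod 71 = 2 (matches)
14. x = (18*2 + 70) mod 71 = 35 (no discrepancy)
15. x = (18*35 + 70) mod 71 = 61 (confirmed correct)
16. x = (18*61 + 70) mod 71 = 32 (agrees with the record)
The recomputation confirms every line.

no error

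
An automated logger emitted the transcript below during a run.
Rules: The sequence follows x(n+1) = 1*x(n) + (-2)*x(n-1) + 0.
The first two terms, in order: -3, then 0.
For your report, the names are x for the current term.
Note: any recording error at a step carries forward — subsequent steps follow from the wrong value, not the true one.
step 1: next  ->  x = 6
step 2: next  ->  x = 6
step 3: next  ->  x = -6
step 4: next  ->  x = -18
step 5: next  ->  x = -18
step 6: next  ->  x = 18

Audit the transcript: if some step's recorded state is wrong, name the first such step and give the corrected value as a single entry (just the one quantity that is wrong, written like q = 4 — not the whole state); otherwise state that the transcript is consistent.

step 1: x = 1*(0) + (-2)*(-3) + (0) = 6 -> verified
step 2: x = 1*(6) + (-2)*(0) + (0) = 6 -> confirmed correct
step 3: x = 1*(6) + (-2)*(6) + (0) = -6 -> agrees with the transcript
step 4: x = 1*(-6) + (-2)*(6) + (0) = -18 -> in agreement
step 5: x = 1*(-18) + (-2)*(-6) + (0) = -6 -> this is not what the transcript shows
Step 5 is the first one off; corrected, x = -6.

step 5, x = -6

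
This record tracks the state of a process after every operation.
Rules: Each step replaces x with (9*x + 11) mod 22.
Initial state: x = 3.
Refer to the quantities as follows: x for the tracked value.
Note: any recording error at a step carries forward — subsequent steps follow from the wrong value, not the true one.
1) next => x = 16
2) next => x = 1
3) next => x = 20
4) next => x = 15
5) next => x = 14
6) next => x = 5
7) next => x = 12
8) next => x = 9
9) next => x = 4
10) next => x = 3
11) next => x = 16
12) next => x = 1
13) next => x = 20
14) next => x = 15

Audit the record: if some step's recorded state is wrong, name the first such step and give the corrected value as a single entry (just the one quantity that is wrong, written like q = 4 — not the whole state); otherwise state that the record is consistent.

no error

Recomputing the run from the initial state:
step 1: x = 16
step 2: x = 1
step 3: x = 20
step 4: x = 15
step 5: x = 14
step 6: x = 5
step 7: x = 12
step 8: x = 9
step 9: x = 4
step 10: x = 3
step 11: x = 16
step 12: x = 1
step 13: x = 20
step 14: x = 15
This matches the record at every step.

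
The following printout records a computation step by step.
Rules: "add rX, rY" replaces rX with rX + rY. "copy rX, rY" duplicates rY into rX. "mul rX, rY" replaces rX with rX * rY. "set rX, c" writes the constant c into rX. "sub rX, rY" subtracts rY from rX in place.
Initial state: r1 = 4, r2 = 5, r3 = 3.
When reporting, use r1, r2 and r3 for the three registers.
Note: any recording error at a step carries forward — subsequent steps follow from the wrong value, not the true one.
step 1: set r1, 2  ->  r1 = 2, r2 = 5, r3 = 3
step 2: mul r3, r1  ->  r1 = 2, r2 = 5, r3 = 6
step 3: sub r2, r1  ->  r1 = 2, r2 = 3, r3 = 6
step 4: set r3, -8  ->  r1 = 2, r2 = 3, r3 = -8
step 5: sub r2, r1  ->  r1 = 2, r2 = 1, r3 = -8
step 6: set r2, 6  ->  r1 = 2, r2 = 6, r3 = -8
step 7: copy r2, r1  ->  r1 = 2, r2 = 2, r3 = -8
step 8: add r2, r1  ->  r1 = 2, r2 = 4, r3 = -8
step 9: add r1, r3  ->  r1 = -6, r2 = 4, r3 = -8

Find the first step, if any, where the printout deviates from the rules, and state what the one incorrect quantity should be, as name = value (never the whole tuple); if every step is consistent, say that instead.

Step 1: r1 = 2 — matches.
Step 2: r3 = 3 * 2 = 6 — verified.
Step 3: r2 = 5 - 2 = 3 — no discrepancy.
Step 4: r3 = -8 — agrees with the printout.
Step 5: r2 = 3 - 2 = 1 — in agreement.
Step 6: r2 = 6 — agrees with the printout.
Step 7: r2 = 2 — agrees with the printout.
Step 8: r2 = 2 + 2 = 4 — confirmed correct.
Step 9: r1 = 2 + -8 = -6 — same as recorded.
The whole run recomputes cleanly — no discrepancies.

no error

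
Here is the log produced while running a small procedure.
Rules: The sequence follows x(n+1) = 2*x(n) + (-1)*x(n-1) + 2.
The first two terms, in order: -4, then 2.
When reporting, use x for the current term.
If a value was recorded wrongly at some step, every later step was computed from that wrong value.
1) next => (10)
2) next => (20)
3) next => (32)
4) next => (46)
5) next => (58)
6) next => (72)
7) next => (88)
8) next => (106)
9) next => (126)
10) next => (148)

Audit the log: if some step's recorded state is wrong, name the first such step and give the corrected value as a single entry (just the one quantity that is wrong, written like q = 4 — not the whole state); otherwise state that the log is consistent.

step 5, x = 62

step 1: x = 2*(2) + (-1)*(-4) + (2) = 10 -> consistent with the log
step 2: x = 2*(10) + (-1)*(2) + (2) = 20 -> verified
step 3: x = 2*(20) + (-1)*(10) + (2) = 32 -> checks out
step 4: x = 2*(32) + (-1)*(20) + (2) = 46 -> checks out
step 5: x = 2*(46) + (-1)*(32) + (2) = 62 -> this is not what the log shows
So the first discrepancy is step 5, where the right value is x = 62.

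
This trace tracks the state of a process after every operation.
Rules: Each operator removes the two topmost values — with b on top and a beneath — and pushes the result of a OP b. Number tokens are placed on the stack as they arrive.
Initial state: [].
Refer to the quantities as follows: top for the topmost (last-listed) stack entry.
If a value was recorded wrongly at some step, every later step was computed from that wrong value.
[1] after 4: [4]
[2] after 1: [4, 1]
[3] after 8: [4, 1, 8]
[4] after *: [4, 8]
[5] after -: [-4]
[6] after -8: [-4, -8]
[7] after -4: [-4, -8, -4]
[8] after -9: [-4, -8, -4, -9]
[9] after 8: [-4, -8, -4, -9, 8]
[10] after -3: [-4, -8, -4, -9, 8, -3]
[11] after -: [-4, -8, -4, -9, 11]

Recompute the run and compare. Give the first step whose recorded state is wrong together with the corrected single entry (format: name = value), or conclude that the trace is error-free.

1. push 4: top = 4 (checks out)
2. push 1: top = 1 (same as recorded)
3. push 8: top = 8 (checks out)
4. 1 * 8 = 8 (exactly as logged)
5. 4 - 8 = -4 (agrees with the trace)
6. push -8: top = -8 (same as recorded)
7. push -4: top = -4 (agrees with the trace)
8. push -9: top = -9 (checks out)
9. push 8: top = 8 (same as recorded)
10. push -3: top = -3 (no discrepancy)
11. 8 - -3 = 11 (confirmed correct)
The whole run recomputes cleanly — no discrepancies.

no error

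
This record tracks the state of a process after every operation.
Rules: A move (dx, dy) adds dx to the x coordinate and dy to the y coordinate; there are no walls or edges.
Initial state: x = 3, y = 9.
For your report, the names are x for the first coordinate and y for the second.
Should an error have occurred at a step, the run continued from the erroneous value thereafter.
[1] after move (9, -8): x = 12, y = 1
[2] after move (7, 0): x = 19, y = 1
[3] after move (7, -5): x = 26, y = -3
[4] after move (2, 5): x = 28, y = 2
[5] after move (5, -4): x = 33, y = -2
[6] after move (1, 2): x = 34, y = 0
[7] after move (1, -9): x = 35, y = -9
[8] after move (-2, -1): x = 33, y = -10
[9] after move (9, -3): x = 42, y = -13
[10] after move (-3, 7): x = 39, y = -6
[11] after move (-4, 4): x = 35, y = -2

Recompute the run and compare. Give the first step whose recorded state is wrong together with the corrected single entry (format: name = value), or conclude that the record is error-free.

Step 1: x = 3 + (9) = 12, y = 9 + (-8) = 1 — consistent with the record.
Step 2: x = 12 + (7) = 19, y = 1 + (0) = 1 — agrees with the record.
Step 3: x = 19 + (7) = 26, y = 1 + (-5) = -4 — the record has a different value.
First deviation found at step 3; the corrected entry is y = -4.

step 3, y = -4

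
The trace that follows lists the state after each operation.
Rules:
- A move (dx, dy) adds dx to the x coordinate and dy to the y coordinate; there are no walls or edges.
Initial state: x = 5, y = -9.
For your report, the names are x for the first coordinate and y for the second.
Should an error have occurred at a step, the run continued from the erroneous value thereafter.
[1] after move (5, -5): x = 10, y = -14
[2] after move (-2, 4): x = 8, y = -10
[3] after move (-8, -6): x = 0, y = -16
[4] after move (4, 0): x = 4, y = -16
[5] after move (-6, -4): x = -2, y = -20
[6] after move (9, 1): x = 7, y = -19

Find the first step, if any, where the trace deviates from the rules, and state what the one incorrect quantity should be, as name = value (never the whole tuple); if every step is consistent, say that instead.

no error

Recomputing the run from the initial state:
step 1: x = 10, y = -14
step 2: x = 8, y = -10
step 3: x = 0, y = -16
step 4: x = 4, y = -16
step 5: x = -2, y = -20
step 6: x = 7, y = -19
This matches the trace at every step.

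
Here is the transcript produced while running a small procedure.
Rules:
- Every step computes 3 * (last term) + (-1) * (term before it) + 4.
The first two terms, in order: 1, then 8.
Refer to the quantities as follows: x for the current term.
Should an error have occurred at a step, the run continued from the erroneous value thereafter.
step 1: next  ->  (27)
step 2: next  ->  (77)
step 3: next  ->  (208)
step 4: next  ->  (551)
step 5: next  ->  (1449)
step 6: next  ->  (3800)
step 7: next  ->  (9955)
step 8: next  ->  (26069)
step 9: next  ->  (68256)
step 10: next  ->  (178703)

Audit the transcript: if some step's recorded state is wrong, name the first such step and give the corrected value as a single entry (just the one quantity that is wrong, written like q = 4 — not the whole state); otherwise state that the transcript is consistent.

step 1: x = 3*(8) + (-1)*(1) + (4) = 27 -> same as recorded
step 2: x = 3*(27) + (-1)*(8) + (4) = 77 -> same as recorded
step 3: x = 3*(77) + (-1)*(27) + (4) = 208 -> consistent with the transcript
step 4: x = 3*(208) + (-1)*(77) + (4) = 551 -> matches
step 5: x = 3*(551) + (-1)*(208) + (4) = 1449 -> verified
step 6: x = 3*(1449) + (-1)*(551) + (4) = 3800 -> in agreement
step 7: x = 3*(3800) + (-1)*(1449) + (4) = 9955 -> checks out
step 8: x = 3*(9955) + (-1)*(3800) + (4) = 26069 -> checks out
step 9: x = 3*(26069) + (-1)*(9955) + (4) = 68256 -> consistent with the transcript
step 10: x = 3*(68256) + (-1)*(26069) + (4) = 178703 -> verified
No step deviates from the rules.

no error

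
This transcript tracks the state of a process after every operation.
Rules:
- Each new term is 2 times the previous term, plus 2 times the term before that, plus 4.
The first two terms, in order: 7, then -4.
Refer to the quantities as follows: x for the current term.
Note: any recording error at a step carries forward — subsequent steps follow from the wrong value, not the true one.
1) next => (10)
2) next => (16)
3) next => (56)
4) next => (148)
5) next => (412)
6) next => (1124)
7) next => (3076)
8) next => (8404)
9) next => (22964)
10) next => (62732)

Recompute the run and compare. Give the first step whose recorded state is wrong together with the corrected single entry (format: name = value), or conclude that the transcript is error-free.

step 10, x = 62740

step 1: x = 2*(-4) + (2)*(7) + (4) = 10 -> in agreement
step 2: x = 2*(10) + (2)*(-4) + (4) = 16 -> verified
step 3: x = 2*(16) + (2)*(10) + (4) = 56 -> confirmed correct
step 4: x = 2*(56) + (2)*(16) + (4) = 148 -> in agreement
step 5: x = 2*(148) + (2)*(56) + (4) = 412 -> confirmed correct
step 6: x = 2*(412) + (2)*(148) + (4) = 1124 -> in agreement
step 7: x = 2*(1124) + (2)*(412) + (4) = 3076 -> agrees with the transcript
step 8: x = 2*(3076) + (2)*(1124) + (4) = 8404 -> exactly as logged
step 9: x = 2*(8404) + (2)*(3076) + (4) = 22964 -> same as recorded
step 10: x = 2*(22964) + (2)*(8404) + (4) = 62740 -> first mismatch against the transcript
First deviation found at step 10; the corrected entry is x = 62740.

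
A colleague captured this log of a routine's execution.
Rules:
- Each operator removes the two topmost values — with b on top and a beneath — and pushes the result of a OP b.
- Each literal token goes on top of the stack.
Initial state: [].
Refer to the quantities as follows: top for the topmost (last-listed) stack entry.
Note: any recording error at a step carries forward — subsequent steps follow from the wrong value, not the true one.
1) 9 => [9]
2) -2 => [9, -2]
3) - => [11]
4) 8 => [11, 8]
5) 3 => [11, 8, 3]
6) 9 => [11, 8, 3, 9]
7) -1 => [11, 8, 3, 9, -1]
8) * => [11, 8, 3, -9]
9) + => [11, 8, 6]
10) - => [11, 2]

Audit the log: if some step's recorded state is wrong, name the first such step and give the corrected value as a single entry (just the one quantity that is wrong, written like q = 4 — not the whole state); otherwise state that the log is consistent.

step 1: push 9: top = 9 -> consistent with the log
step 2: push -2: top = -2 -> verified
step 3: 9 - -2 = 11 -> exactly as logged
step 4: push 8: top = 8 -> consistent with the log
step 5: push 3: top = 3 -> agrees with the log
step 6: push 9: top = 9 -> checks out
step 7: push -1: top = -1 -> same as recorded
step 8: 9 * -1 = -9 -> matches
step 9: 3 + -9 = -6 -> the entry is off here
That makes step 9 the first incorrect line — top = -6 is what it should show.

step 9, top = -6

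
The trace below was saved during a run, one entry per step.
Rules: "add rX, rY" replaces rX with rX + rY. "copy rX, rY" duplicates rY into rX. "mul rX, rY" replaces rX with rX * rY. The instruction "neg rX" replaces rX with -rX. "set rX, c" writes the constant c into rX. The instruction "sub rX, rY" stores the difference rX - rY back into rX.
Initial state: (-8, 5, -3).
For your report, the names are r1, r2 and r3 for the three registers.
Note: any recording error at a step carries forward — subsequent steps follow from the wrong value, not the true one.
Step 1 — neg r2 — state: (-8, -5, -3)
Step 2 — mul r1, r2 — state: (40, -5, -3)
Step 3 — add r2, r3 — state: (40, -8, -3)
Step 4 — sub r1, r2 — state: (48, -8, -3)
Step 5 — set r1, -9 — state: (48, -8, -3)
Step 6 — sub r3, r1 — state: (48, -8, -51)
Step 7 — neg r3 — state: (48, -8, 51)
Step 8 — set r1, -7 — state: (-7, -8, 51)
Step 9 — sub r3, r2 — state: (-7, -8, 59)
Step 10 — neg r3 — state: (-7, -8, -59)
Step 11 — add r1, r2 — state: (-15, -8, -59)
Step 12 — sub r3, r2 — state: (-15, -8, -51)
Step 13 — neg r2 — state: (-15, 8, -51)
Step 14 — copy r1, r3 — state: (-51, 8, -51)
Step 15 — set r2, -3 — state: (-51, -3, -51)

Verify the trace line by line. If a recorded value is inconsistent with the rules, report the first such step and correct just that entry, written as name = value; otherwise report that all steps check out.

Recomputing the run from the initial state:
step 1: r1 = -8, r2 = -5, r3 = -3
step 2: r1 = 40, r2 = -5, r3 = -3
step 3: r1 = 40, r2 = -8, r3 = -3
step 4: r1 = 48, r2 = -8, r3 = -3
step 5: r1 = -9, r2 = -8, r3 = -3
step 6: r1 = -9, r2 = -8, r3 = 6
step 7: r1 = -9, r2 = -8, r3 = -6
step 8: r1 = -7, r2 = -8, r3 = -6
step 9: r1 = -7, r2 = -8, r3 = 2
step 10: r1 = -7, r2 = -8, r3 = -2
step 11: r1 = -15, r2 = -8, r3 = -2
step 12: r1 = -15, r2 = -8, r3 = 6
step 13: r1 = -15, r2 = 8, r3 = 6
step 14: r1 = 6, r2 = 8, r3 = 6
step 15: r1 = 6, r2 = -3, r3 = 6
The first disagreement with the trace is at step 5, where the value should be r1 = -9.

step 5, r1 = -9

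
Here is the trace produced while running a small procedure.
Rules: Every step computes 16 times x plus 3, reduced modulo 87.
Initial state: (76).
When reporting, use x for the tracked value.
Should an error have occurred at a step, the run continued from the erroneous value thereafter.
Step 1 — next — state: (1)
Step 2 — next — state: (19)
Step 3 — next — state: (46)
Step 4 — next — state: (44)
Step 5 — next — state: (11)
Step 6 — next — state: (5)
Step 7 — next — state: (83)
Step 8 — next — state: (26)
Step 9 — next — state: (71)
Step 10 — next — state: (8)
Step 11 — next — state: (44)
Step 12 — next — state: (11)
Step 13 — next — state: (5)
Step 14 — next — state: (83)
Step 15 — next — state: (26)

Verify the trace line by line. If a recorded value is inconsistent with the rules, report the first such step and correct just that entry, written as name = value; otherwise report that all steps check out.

step 1: x = (16*76 + 3) mod 87 = 1 -> checks out
step 2: x = (16*1 + 3) mod 87 = 19 -> matches
step 3: x = (16*19 + 3) mod 87 = 46 -> checks out
step 4: x = (16*46 + 3) mod 87 = 43 -> first mismatch against the trace
Conclusion: step 4 carries the first error; the entry should be x = 43.

step 4, x = 43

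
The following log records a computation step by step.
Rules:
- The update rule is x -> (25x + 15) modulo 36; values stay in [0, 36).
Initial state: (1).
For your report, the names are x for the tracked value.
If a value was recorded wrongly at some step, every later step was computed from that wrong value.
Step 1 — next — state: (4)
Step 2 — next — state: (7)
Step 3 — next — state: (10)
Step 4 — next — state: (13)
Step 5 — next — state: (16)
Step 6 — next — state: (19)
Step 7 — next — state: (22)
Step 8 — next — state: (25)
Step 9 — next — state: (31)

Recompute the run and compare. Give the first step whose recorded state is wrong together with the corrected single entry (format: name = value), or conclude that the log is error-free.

step 9, x = 28

1. x = (25*1 + 15) mod 36 = 4 (exactly as logged)
2. x = (25*4 + 15) mod 36 = 7 (verified)
3. x = (25*7 + 15) mod 36 = 10 (agrees with the log)
4. x = (25*10 + 15) mod 36 = 13 (same as recorded)
5. x = (25*13 + 15) mod 36 = 16 (same as recorded)
6. x = (25*16 + 15) mod 36 = 19 (confirmed correct)
7. x = (25*19 + 15) mod 36 = 22 (checks out)
8. x = (25*22 + 15) mod 36 = 25 (exactly as logged)
9. x = (25*25 + 15) mod 36 = 28 (a discrepancy with the log)
First incorrect step: 9; the correct value is x = 28.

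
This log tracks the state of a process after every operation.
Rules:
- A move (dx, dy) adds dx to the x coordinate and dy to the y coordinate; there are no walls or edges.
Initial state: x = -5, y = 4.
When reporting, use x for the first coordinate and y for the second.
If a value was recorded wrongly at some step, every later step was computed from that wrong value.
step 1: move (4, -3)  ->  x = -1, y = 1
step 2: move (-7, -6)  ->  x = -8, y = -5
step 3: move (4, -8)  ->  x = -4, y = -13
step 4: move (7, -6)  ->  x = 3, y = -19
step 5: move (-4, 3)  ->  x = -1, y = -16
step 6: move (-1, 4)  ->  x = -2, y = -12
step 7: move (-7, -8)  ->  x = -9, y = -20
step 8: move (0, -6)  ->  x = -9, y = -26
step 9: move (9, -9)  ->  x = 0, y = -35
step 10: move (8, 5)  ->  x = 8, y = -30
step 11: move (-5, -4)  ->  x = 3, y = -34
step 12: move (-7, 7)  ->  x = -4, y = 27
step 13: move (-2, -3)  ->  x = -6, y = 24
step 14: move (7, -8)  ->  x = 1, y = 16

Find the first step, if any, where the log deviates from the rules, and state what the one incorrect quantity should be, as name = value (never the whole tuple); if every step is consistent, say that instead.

step 12, y = -27

Recomputing the run from the initial state:
step 1: x = -1, y = 1
step 2: x = -8, y = -5
step 3: x = -4, y = -13
step 4: x = 3, y = -19
step 5: x = -1, y = -16
step 6: x = -2, y = -12
step 7: x = -9, y = -20
step 8: x = -9, y = -26
step 9: x = 0, y = -35
step 10: x = 8, y = -30
step 11: x = 3, y = -34
step 12: x = -4, y = -27
step 13: x = -6, y = -30
step 14: x = 1, y = -38
The first disagreement with the log is at step 12, where the value should be y = -27.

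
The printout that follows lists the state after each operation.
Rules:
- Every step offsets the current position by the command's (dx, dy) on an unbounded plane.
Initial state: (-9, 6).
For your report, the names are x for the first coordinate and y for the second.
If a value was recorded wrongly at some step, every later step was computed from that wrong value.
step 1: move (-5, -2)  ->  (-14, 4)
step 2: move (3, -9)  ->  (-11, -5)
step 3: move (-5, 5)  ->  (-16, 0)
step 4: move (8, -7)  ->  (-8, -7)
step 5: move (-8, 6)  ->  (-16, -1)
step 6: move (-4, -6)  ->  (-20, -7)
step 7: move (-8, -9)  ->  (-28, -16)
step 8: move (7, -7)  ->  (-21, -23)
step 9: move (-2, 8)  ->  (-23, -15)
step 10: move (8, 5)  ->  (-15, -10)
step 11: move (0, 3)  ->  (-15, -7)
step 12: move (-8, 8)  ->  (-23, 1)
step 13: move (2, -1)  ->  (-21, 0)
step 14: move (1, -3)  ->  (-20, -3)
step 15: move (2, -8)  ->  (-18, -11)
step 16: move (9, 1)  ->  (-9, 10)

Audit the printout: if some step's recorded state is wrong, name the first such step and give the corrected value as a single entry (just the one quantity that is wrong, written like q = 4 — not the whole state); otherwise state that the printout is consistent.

step 16, y = -10

Recomputing the run from the initial state:
step 1: x = -14, y = 4
step 2: x = -11, y = -5
step 3: x = -16, y = 0
step 4: x = -8, y = -7
step 5: x = -16, y = -1
step 6: x = -20, y = -7
step 7: x = -28, y = -16
step 8: x = -21, y = -23
step 9: x = -23, y = -15
step 10: x = -15, y = -10
step 11: x = -15, y = -7
step 12: x = -23, y = 1
step 13: x = -21, y = 0
step 14: x = -20, y = -3
step 15: x = -18, y = -11
step 16: x = -9, y = -10
The first disagreement with the printout is at step 16, where the value should be y = -10.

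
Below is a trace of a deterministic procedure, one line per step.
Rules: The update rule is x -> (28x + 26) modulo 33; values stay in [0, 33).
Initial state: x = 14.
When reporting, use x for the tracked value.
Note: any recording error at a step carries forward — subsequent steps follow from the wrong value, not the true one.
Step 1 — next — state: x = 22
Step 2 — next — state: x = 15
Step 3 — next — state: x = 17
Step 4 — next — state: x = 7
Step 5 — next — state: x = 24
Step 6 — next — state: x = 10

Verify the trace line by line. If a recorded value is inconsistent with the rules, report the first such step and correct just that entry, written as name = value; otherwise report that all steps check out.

Recomputing the run from the initial state:
step 1: x = 22
step 2: x = 15
step 3: x = 17
step 4: x = 7
step 5: x = 24
step 6: x = 5
The first disagreement with the trace is at step 6, where the value should be x = 5.

step 6, x = 5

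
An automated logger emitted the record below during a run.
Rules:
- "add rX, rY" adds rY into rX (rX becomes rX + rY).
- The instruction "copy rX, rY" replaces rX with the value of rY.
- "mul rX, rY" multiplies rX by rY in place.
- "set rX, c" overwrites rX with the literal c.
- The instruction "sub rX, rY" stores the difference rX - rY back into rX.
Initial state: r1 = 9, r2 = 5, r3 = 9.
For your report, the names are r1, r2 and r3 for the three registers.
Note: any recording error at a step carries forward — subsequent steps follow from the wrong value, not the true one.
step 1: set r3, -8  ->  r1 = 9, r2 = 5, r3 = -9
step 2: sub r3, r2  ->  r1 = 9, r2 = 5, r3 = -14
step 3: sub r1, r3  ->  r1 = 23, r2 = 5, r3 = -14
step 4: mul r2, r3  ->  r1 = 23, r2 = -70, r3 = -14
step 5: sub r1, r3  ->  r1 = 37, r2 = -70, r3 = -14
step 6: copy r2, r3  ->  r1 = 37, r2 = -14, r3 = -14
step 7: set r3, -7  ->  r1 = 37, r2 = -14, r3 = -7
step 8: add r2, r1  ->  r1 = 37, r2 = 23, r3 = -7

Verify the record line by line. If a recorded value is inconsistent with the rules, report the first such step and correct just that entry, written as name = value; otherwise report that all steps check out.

Recomputing the run from the initial state:
step 1: r1 = 9, r2 = 5, r3 = -8
step 2: r1 = 9, r2 = 5, r3 = -13
step 3: r1 = 22, r2 = 5, r3 = -13
step 4: r1 = 22, r2 = -65, r3 = -13
step 5: r1 = 35, r2 = -65, r3 = -13
step 6: r1 = 35, r2 = -13, r3 = -13
step 7: r1 = 35, r2 = -13, r3 = -7
step 8: r1 = 35, r2 = 22, r3 = -7
The first disagreement with the record is at step 1, where the value should be r3 = -8.

step 1, r3 = -8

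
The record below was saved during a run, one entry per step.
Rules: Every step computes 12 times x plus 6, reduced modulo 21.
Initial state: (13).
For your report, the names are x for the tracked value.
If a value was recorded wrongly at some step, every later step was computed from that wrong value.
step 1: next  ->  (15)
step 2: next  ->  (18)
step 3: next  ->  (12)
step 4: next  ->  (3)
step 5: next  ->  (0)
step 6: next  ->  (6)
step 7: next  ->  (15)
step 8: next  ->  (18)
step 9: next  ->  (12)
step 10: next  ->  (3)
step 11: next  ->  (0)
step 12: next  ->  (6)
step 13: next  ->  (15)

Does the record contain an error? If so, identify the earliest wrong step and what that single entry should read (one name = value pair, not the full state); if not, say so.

step 1: x = (12*13 + 6) mod 21 = 15 -> consistent with the record
step 2: x = (12*15 + 6) mod 21 = 18 -> checks out
step 3: x = (12*18 + 6) mod 21 = 12 -> consistent with the record
step 4: x = (12*12 + 6) mod 21 = 3 -> agrees with the record
step 5: x = (12*3 + 6) mod 21 = 0 -> agrees with the record
step 6: x = (12*0 + 6) mod 21 = 6 -> no discrepancy
step 7: x = (12*6 + 6) mod 21 = 15 -> same as recorded
step 8: x = (12*15 + 6) mod 21 = 18 -> in agreement
step 9: x = (12*18 + 6) mod 21 = 12 -> no discrepancy
step 10: x = (12*12 + 6) mod 21 = 3 -> same as recorded
step 11: x = (12*3 + 6) mod 21 = 0 -> no discrepancy
step 12: x = (12*0 + 6) mod 21 = 6 -> no discrepancy
step 13: x = (12*6 + 6) mod 21 = 15 -> confirmed correct
All steps check out; nothing to correct.

no error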